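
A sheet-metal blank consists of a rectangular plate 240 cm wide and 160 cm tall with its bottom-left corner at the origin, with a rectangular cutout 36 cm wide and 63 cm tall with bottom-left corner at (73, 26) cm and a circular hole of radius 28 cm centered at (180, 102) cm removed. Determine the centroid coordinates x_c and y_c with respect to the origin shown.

x_c = 117.56 cm, y_c = 79.91 cm

plate: A = 240 × 160 = 38400.00, centroid at (120.00, 80.00).
hole 1: A = −(36 × 63) = -2268.00, centroid at (91.00, 57.50).
hole 2: A = −π·28² = -2463.01, centroid at (180.00, 102.00).
ΣA = 33668.99 cm²
ΣAx_c = (38400.00)(120.00) + (-2268.00)(91.00) + (-2463.01)(180.00) = 3958270.44 cm³
ΣAy_c = (38400.00)(80.00) + (-2268.00)(57.50) + (-2463.01)(102.00) = 2690363.12 cm³
x_c = 3958270.44 / 33668.99 = 117.56 cm
y_c = 2690363.12 / 33668.99 = 79.91 cm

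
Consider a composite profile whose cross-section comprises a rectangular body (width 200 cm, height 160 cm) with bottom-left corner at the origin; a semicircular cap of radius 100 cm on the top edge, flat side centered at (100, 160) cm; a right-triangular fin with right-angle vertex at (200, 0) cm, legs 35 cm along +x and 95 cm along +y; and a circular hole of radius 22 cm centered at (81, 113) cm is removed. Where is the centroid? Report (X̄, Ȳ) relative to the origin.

X̄ = 104.48 cm, Ȳ = 117.47 cm

rectangular body: A = 200 × 160 = 32000.00, centroid at (100.00, 80.00).
semicircular top: A = ½π·100² = 15707.96, centroid at (100.00, 202.44).
triangular fin: A = ½·35·95 = 1662.50, centroid at (211.67, 31.67).
hole: A = −π·22² = -1520.53, centroid at (81.00, 113.00).
ΣA = 47849.93 cm²
ΣAX̄ = (32000.00)(100.00) + (15707.96)(100.00) + (1662.50)(211.67) + (-1520.53)(81.00) = 4999529.16 cm³
ΣAȲ = (32000.00)(80.00) + (15707.96)(202.44) + (1662.50)(31.67) + (-1520.53)(113.00) = 5620766.64 cm³
X̄ = 4999529.16 / 47849.93 = 104.48 cm
Ȳ = 5620766.64 / 47849.93 = 117.47 cm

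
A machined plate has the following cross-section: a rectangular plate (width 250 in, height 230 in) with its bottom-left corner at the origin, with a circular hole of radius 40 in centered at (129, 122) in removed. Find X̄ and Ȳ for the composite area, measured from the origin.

X̄ = 124.62 in, Ȳ = 114.33 in

plate: A = 250 × 230 = 57500.00, centroid at (125.00, 115.00).
hole: A = −π·40² = -5026.55, centroid at (129.00, 122.00).
ΣA = 52473.45 in²
ΣAX̄ = (57500.00)(125.00) + (-5026.55)(129.00) = 6539075.28 in³
ΣAȲ = (57500.00)(115.00) + (-5026.55)(122.00) = 5999261.11 in³
X̄ = 6539075.28 / 52473.45 = 124.62 in
Ȳ = 5999261.11 / 52473.45 = 114.33 in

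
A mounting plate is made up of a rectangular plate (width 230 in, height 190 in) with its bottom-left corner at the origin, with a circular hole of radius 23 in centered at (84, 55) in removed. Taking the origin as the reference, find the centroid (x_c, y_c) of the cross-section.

x_c = 116.23 in, y_c = 96.58 in

plate: A = 230 × 190 = 43700.00, centroid at (115.00, 95.00).
hole: A = −π·23² = -1661.90, centroid at (84.00, 55.00).
ΣA = 42038.10 in², ΣAx_c = 4885900.19 in³, ΣAy_c = 4060095.36 in³.
x_c = 4885900.19/42038.10 = 116.23 in; y_c = 4060095.36/42038.10 = 96.58 in.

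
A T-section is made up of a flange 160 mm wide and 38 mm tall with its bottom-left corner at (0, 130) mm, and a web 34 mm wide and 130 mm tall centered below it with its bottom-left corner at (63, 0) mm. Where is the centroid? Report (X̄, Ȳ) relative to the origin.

X̄ = 80.00 mm, Ȳ = 113.64 mm

Part | A | x̄ᵢ | ȳᵢ | A·x̄ᵢ | A·ȳᵢ
web | 4420.00 | 80.00 | 65.00 | 353600.00 | 287300.00
flange | 6080.00 | 80.00 | 149.00 | 486400.00 | 905920.00
Σ | 10500.00 |  |  | 840000.00 | 1193220.00
X̄ = 840000.00 / 10500.00 = 80.00 mm
Ȳ = 1193220.00 / 10500.00 = 113.64 mm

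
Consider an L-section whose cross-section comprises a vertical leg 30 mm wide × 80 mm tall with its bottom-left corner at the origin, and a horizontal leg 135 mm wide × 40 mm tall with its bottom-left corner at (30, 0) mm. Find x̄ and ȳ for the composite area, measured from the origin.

Part | A | x̄ᵢ | ȳᵢ | A·x̄ᵢ | A·ȳᵢ
vertical leg | 2400.00 | 15.00 | 40.00 | 36000.00 | 96000.00
horizontal leg | 5400.00 | 97.50 | 20.00 | 526500.00 | 108000.00
Σ | 7800.00 |  |  | 562500.00 | 204000.00
x̄ = 562500.00 / 7800.00 = 72.12 mm
ȳ = 204000.00 / 7800.00 = 26.15 mm

x̄ = 72.12 mm, ȳ = 26.15 mm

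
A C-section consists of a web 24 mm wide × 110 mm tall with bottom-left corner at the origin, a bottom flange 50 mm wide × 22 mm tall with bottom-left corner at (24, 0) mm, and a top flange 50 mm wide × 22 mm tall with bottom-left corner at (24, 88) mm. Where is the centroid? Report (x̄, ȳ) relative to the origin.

x̄ = 28.82 mm, ȳ = 55.00 mm

Part | A | x̄ᵢ | ȳᵢ | A·x̄ᵢ | A·ȳᵢ
web | 2640.00 | 12.00 | 55.00 | 31680.00 | 145200.00
bottom flange | 1100.00 | 49.00 | 11.00 | 53900.00 | 12100.00
top flange | 1100.00 | 49.00 | 99.00 | 53900.00 | 108900.00
Σ | 4840.00 |  |  | 139480.00 | 266200.00
x̄ = 139480.00 / 4840.00 = 28.82 mm
ȳ = 266200.00 / 4840.00 = 55.00 mm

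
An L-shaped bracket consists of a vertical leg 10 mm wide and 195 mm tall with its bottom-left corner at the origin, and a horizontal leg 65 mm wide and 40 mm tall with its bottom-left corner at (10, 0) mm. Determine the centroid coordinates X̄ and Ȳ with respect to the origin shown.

vertical leg: A = 10 × 195 = 1950.00, centroid at (5.00, 97.50).
horizontal leg: A = 65 × 40 = 2600.00, centroid at (42.50, 20.00).
ΣA = 4550.00 mm²
ΣAX̄ = (1950.00)(5.00) + (2600.00)(42.50) = 120250.00 mm³
ΣAȲ = (1950.00)(97.50) + (2600.00)(20.00) = 242125.00 mm³
X̄ = 120250.00 / 4550.00 = 26.43 mm
Ȳ = 242125.00 / 4550.00 = 53.21 mm

X̄ = 26.43 mm, Ȳ = 53.21 mm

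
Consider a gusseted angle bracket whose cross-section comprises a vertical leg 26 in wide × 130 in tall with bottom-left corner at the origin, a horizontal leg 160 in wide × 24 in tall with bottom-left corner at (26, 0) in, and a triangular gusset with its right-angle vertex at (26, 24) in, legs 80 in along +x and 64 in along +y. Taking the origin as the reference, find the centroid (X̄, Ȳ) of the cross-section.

Part | A | x̄ᵢ | ȳᵢ | A·x̄ᵢ | A·ȳᵢ
vertical leg | 3380.00 | 13.00 | 65.00 | 43940.00 | 219700.00
horizontal leg | 3840.00 | 106.00 | 12.00 | 407040.00 | 46080.00
gusset | 2560.00 | 52.67 | 45.33 | 134826.67 | 116053.33
Σ | 9780.00 |  |  | 585806.67 | 381833.33
X̄ = 585806.67 / 9780.00 = 59.90 in
Ȳ = 381833.33 / 9780.00 = 39.04 in

X̄ = 59.90 in, Ȳ = 39.04 in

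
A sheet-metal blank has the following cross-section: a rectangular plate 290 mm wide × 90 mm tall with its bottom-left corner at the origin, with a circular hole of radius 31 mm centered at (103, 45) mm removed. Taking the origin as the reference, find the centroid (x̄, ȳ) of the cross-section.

plate: A = 290 × 90 = 26100.00, centroid at (145.00, 45.00).
hole: A = −π·31² = -3019.07, centroid at (103.00, 45.00).
ΣA = 23080.93 mm²
ΣAx̄ = (26100.00)(145.00) + (-3019.07)(103.00) = 3473535.73 mm³
ΣAȳ = (26100.00)(45.00) + (-3019.07)(45.00) = 1038641.83 mm³
x̄ = 3473535.73 / 23080.93 = 150.49 mm
ȳ = 1038641.83 / 23080.93 = 45.00 mm

x̄ = 150.49 mm, ȳ = 45.00 mm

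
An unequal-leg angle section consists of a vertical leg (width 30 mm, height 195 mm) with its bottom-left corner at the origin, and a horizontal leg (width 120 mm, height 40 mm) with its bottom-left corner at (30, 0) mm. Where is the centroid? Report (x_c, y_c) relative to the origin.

vertical leg: A = 30 × 195 = 5850.00, centroid at (15.00, 97.50).
horizontal leg: A = 120 × 40 = 4800.00, centroid at (90.00, 20.00).
ΣA = 10650.00 mm², ΣAx_c = 519750.00 mm³, ΣAy_c = 666375.00 mm³.
x_c = 519750.00/10650.00 = 48.80 mm; y_c = 666375.00/10650.00 = 62.57 mm.

x_c = 48.80 mm, y_c = 62.57 mm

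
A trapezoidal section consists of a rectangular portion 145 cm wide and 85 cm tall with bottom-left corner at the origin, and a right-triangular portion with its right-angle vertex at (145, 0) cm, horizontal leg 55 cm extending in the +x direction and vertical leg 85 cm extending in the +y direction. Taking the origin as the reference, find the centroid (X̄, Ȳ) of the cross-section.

X̄ = 86.98 cm, Ȳ = 40.24 cm

rectangular portion: A = 145 × 85 = 12325.00, centroid at (72.50, 42.50).
triangular portion: A = ½·55·85 = 2337.50, centroid at (163.33, 28.33).
ΣA = 14662.50 cm², ΣAX̄ = 1275354.17 cm³, ΣAȲ = 590041.67 cm³.
X̄ = 1275354.17/14662.50 = 86.98 cm; Ȳ = 590041.67/14662.50 = 40.24 cm.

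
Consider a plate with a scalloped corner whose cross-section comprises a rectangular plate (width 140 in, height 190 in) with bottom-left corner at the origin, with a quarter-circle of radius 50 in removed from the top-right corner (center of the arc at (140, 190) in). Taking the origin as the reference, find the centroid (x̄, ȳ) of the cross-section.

plate: A = 140 × 190 = 26600.00, centroid at (70.00, 95.00).
removed quarter-circle: A = −¼π·50² = -1963.50, centroid at (118.78, 168.78).
ΣA = 24636.50 in²
ΣAx̄ = (26600.00)(70.00) + (-1963.50)(118.78) = 1628777.31 in³
ΣAȳ = (26600.00)(95.00) + (-1963.50)(168.78) = 2195602.54 in³
x̄ = 1628777.31 / 24636.50 = 66.11 in
ȳ = 2195602.54 / 24636.50 = 89.12 in

x̄ = 66.11 in, ȳ = 89.12 in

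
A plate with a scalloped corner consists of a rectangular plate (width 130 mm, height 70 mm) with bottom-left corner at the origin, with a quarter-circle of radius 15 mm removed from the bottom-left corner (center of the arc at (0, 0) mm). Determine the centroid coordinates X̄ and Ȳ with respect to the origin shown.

Part | A | x̄ᵢ | ȳᵢ | A·x̄ᵢ | A·ȳᵢ
plate | 9100.00 | 65.00 | 35.00 | 591500.00 | 318500.00
removed quarter-circle | -176.71 | 6.37 | 6.37 | -1125.00 | -1125.00
Σ | 8923.29 |  |  | 590375.00 | 317375.00
X̄ = 590375.00 / 8923.29 = 66.16 mm
Ȳ = 317375.00 / 8923.29 = 35.57 mm

X̄ = 66.16 mm, Ȳ = 35.57 mm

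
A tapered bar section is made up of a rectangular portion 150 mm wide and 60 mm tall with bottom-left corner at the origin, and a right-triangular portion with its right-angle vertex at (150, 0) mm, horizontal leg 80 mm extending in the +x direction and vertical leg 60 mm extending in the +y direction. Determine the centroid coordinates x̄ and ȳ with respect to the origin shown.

rectangular portion: A = 150 × 60 = 9000.00, centroid at (75.00, 30.00).
triangular portion: A = ½·80·60 = 2400.00, centroid at (176.67, 20.00).
ΣA = 11400.00 mm²
ΣAx̄ = (9000.00)(75.00) + (2400.00)(176.67) = 1099000.00 mm³
ΣAȳ = (9000.00)(30.00) + (2400.00)(20.00) = 318000.00 mm³
x̄ = 1099000.00 / 11400.00 = 96.40 mm
ȳ = 318000.00 / 11400.00 = 27.89 mm

x̄ = 96.40 mm, ȳ = 27.89 mm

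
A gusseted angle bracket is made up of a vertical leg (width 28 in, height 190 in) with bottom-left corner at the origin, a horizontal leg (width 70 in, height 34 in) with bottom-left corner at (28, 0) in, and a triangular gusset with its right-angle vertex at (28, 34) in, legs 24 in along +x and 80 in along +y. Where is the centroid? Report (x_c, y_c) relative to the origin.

x_c = 29.91 in, y_c = 69.76 in

Part | A | x̄ᵢ | ȳᵢ | A·x̄ᵢ | A·ȳᵢ
vertical leg | 5320.00 | 14.00 | 95.00 | 74480.00 | 505400.00
horizontal leg | 2380.00 | 63.00 | 17.00 | 149940.00 | 40460.00
gusset | 960.00 | 36.00 | 60.67 | 34560.00 | 58240.00
Σ | 8660.00 |  |  | 258980.00 | 604100.00
x_c = 258980.00 / 8660.00 = 29.91 in
y_c = 604100.00 / 8660.00 = 69.76 in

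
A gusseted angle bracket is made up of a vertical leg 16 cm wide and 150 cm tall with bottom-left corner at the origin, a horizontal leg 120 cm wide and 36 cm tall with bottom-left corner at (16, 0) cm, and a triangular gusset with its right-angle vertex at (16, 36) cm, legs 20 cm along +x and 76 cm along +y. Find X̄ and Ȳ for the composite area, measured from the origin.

vertical leg: A = 16 × 150 = 2400.00, centroid at (8.00, 75.00).
horizontal leg: A = 120 × 36 = 4320.00, centroid at (76.00, 18.00).
gusset: A = ½·20·76 = 760.00, centroid at (22.67, 61.33).
ΣA = 7480.00 cm²
ΣAX̄ = (2400.00)(8.00) + (4320.00)(76.00) + (760.00)(22.67) = 364746.67 cm³
ΣAȲ = (2400.00)(75.00) + (4320.00)(18.00) + (760.00)(61.33) = 304373.33 cm³
X̄ = 364746.67 / 7480.00 = 48.76 cm
Ȳ = 304373.33 / 7480.00 = 40.69 cm

X̄ = 48.76 cm, Ȳ = 40.69 cm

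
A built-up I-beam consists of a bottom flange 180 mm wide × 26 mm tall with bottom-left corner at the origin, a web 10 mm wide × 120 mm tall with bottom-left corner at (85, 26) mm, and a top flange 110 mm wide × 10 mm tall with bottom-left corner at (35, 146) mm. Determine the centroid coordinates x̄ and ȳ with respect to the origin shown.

x̄ = 90.00 mm, ȳ = 47.30 mm

bottom flange: A = 180 × 26 = 4680.00, centroid at (90.00, 13.00).
web: A = 10 × 120 = 1200.00, centroid at (90.00, 86.00).
top flange: A = 110 × 10 = 1100.00, centroid at (90.00, 151.00).
ΣA = 6980.00 mm², ΣAx̄ = 628200.00 mm³, ΣAȳ = 330140.00 mm³.
x̄ = 628200.00/6980.00 = 90.00 mm; ȳ = 330140.00/6980.00 = 47.30 mm.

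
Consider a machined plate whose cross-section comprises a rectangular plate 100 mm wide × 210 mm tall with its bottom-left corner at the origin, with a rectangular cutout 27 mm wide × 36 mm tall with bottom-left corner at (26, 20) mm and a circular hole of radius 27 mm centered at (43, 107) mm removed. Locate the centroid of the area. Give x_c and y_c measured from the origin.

plate: A = 100 × 210 = 21000.00, centroid at (50.00, 105.00).
hole 1: A = −(27 × 36) = -972.00, centroid at (39.50, 38.00).
hole 2: A = −π·27² = -2290.22, centroid at (43.00, 107.00).
ΣA = 17737.78 mm², ΣAx_c = 913126.50 mm³, ΣAy_c = 1923010.35 mm³.
x_c = 913126.50/17737.78 = 51.48 mm; y_c = 1923010.35/17737.78 = 108.41 mm.

x_c = 51.48 mm, y_c = 108.41 mm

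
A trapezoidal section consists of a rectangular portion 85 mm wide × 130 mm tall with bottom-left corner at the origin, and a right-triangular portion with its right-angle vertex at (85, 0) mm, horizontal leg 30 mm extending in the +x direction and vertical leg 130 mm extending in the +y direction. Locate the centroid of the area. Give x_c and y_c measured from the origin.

Part | A | x̄ᵢ | ȳᵢ | A·x̄ᵢ | A·ȳᵢ
rectangular portion | 11050.00 | 42.50 | 65.00 | 469625.00 | 718250.00
triangular portion | 1950.00 | 95.00 | 43.33 | 185250.00 | 84500.00
Σ | 13000.00 |  |  | 654875.00 | 802750.00
x_c = 654875.00 / 13000.00 = 50.38 mm
y_c = 802750.00 / 13000.00 = 61.75 mm

x_c = 50.38 mm, y_c = 61.75 mm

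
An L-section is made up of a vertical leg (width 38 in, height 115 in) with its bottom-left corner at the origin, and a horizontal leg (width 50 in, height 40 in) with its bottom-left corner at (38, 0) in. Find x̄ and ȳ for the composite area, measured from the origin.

vertical leg: A = 38 × 115 = 4370.00, centroid at (19.00, 57.50).
horizontal leg: A = 50 × 40 = 2000.00, centroid at (63.00, 20.00).
ΣA = 6370.00 in²
ΣAx̄ = (4370.00)(19.00) + (2000.00)(63.00) = 209030.00 in³
ΣAȳ = (4370.00)(57.50) + (2000.00)(20.00) = 291275.00 in³
x̄ = 209030.00 / 6370.00 = 32.81 in
ȳ = 291275.00 / 6370.00 = 45.73 in

x̄ = 32.81 in, ȳ = 45.73 in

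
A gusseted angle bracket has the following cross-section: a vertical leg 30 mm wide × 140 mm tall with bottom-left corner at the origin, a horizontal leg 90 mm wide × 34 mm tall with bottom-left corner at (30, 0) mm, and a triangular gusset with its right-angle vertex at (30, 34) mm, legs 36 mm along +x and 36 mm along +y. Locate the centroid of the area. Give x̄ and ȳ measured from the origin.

x̄ = 40.43 mm, ȳ = 47.53 mm

Part | A | x̄ᵢ | ȳᵢ | A·x̄ᵢ | A·ȳᵢ
vertical leg | 4200.00 | 15.00 | 70.00 | 63000.00 | 294000.00
horizontal leg | 3060.00 | 75.00 | 17.00 | 229500.00 | 52020.00
gusset | 648.00 | 42.00 | 46.00 | 27216.00 | 29808.00
Σ | 7908.00 |  |  | 319716.00 | 375828.00
x̄ = 319716.00 / 7908.00 = 40.43 mm
ȳ = 375828.00 / 7908.00 = 47.53 mm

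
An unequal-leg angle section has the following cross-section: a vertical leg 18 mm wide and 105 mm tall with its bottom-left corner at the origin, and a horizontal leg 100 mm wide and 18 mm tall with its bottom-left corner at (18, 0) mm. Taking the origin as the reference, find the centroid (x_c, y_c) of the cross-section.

vertical leg: A = 18 × 105 = 1890.00, centroid at (9.00, 52.50).
horizontal leg: A = 100 × 18 = 1800.00, centroid at (68.00, 9.00).
ΣA = 3690.00 mm²
ΣAx_c = (1890.00)(9.00) + (1800.00)(68.00) = 139410.00 mm³
ΣAy_c = (1890.00)(52.50) + (1800.00)(9.00) = 115425.00 mm³
x_c = 139410.00 / 3690.00 = 37.78 mm
y_c = 115425.00 / 3690.00 = 31.28 mm

x_c = 37.78 mm, y_c = 31.28 mm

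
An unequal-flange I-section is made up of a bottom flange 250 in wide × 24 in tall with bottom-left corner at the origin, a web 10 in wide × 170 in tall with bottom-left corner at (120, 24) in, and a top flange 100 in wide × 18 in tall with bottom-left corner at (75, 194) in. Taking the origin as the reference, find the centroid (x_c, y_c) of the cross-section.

x_c = 125.00 in, y_c = 65.55 in

bottom flange: A = 250 × 24 = 6000.00, centroid at (125.00, 12.00).
web: A = 10 × 170 = 1700.00, centroid at (125.00, 109.00).
top flange: A = 100 × 18 = 1800.00, centroid at (125.00, 203.00).
ΣA = 9500.00 in²
ΣAx_c = (6000.00)(125.00) + (1700.00)(125.00) + (1800.00)(125.00) = 1187500.00 in³
ΣAy_c = (6000.00)(12.00) + (1700.00)(109.00) + (1800.00)(203.00) = 622700.00 in³
x_c = 1187500.00 / 9500.00 = 125.00 in
y_c = 622700.00 / 9500.00 = 65.55 in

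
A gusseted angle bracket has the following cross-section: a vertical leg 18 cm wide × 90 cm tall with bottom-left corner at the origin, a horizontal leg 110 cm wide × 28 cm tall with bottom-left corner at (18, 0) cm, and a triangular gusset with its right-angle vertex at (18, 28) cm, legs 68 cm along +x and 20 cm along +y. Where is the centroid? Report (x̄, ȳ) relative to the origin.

Part | A | x̄ᵢ | ȳᵢ | A·x̄ᵢ | A·ȳᵢ
vertical leg | 1620.00 | 9.00 | 45.00 | 14580.00 | 72900.00
horizontal leg | 3080.00 | 73.00 | 14.00 | 224840.00 | 43120.00
gusset | 680.00 | 40.67 | 34.67 | 27653.33 | 23573.33
Σ | 5380.00 |  |  | 267073.33 | 139593.33
x̄ = 267073.33 / 5380.00 = 49.64 cm
ȳ = 139593.33 / 5380.00 = 25.95 cm

x̄ = 49.64 cm, ȳ = 25.95 cm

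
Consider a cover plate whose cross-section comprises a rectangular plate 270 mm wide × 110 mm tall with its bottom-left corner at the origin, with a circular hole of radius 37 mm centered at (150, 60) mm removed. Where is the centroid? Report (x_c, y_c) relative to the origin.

Part | A | x̄ᵢ | ȳᵢ | A·x̄ᵢ | A·ȳᵢ
plate | 29700.00 | 135.00 | 55.00 | 4009500.00 | 1633500.00
hole | -4300.84 | 150.00 | 60.00 | -645126.05 | -258050.42
Σ | 25399.16 |  |  | 3364373.95 | 1375449.58
x_c = 3364373.95 / 25399.16 = 132.46 mm
y_c = 1375449.58 / 25399.16 = 54.15 mm

x_c = 132.46 mm, y_c = 54.15 mm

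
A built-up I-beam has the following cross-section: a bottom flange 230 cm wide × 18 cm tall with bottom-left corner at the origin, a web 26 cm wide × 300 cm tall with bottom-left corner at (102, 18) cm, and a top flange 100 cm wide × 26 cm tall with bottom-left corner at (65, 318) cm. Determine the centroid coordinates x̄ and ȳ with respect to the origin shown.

x̄ = 115.00 cm, ȳ = 151.87 cm

bottom flange: A = 230 × 18 = 4140.00, centroid at (115.00, 9.00).
web: A = 26 × 300 = 7800.00, centroid at (115.00, 168.00).
top flange: A = 100 × 26 = 2600.00, centroid at (115.00, 331.00).
ΣA = 14540.00 cm², ΣAx̄ = 1672100.00 cm³, ΣAȳ = 2208260.00 cm³.
x̄ = 1672100.00/14540.00 = 115.00 cm; ȳ = 2208260.00/14540.00 = 151.87 cm.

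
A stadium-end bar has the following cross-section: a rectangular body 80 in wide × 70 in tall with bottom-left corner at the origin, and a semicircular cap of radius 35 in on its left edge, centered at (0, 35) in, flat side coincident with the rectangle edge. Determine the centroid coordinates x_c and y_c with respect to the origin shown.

rectangular body: A = 80 × 70 = 5600.00, centroid at (40.00, 35.00).
semicircular end: A = ½π·35² = 1924.23, centroid at (-14.85, 35.00).
ΣA = 7524.23 in², ΣAx_c = 195416.67 in³, ΣAy_c = 263347.89 in³.
x_c = 195416.67/7524.23 = 25.97 in; y_c = 263347.89/7524.23 = 35.00 in.

x_c = 25.97 in, y_c = 35.00 in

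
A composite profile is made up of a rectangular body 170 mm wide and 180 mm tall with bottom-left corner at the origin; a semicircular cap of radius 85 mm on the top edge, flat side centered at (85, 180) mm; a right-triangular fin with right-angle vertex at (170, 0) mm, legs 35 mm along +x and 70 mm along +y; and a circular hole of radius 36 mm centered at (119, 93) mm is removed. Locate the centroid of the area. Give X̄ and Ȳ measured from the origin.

rectangular body: A = 170 × 180 = 30600.00, centroid at (85.00, 90.00).
semicircular top: A = ½π·85² = 11349.00, centroid at (85.00, 216.08).
triangular fin: A = ½·35·70 = 1225.00, centroid at (181.67, 23.33).
hole: A = −π·36² = -4071.50, centroid at (119.00, 93.00).
ΣA = 39102.50 mm², ΣAX̄ = 3303697.98 mm³, ΣAȲ = 4856170.74 mm³.
X̄ = 3303697.98/39102.50 = 84.49 mm; Ȳ = 4856170.74/39102.50 = 124.19 mm.

X̄ = 84.49 mm, Ȳ = 124.19 mm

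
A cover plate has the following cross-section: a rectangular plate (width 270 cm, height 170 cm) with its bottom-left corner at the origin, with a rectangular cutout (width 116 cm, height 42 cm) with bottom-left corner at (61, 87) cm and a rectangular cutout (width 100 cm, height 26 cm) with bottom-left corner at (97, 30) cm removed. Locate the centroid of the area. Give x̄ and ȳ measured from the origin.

x̄ = 136.22 cm, ȳ = 84.93 cm

plate: A = 270 × 170 = 45900.00, centroid at (135.00, 85.00).
hole 1: A = −(116 × 42) = -4872.00, centroid at (119.00, 108.00).
hole 2: A = −(100 × 26) = -2600.00, centroid at (147.00, 43.00).
ΣA = 38428.00 cm², ΣAx̄ = 5234532.00 cm³, ΣAȳ = 3263524.00 cm³.
x̄ = 5234532.00/38428.00 = 136.22 cm; ȳ = 3263524.00/38428.00 = 84.93 cm.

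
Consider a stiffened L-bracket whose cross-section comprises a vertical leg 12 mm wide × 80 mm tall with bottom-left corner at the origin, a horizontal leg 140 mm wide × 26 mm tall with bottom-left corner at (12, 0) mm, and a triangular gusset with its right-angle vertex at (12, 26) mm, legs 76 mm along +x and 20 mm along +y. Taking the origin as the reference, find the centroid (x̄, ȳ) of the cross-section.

x̄ = 62.05 mm, ȳ = 20.62 mm

vertical leg: A = 12 × 80 = 960.00, centroid at (6.00, 40.00).
horizontal leg: A = 140 × 26 = 3640.00, centroid at (82.00, 13.00).
gusset: A = ½·76·20 = 760.00, centroid at (37.33, 32.67).
ΣA = 5360.00 mm²
ΣAx̄ = (960.00)(6.00) + (3640.00)(82.00) + (760.00)(37.33) = 332613.33 mm³
ΣAȳ = (960.00)(40.00) + (3640.00)(13.00) + (760.00)(32.67) = 110546.67 mm³
x̄ = 332613.33 / 5360.00 = 62.05 mm
ȳ = 110546.67 / 5360.00 = 20.62 mm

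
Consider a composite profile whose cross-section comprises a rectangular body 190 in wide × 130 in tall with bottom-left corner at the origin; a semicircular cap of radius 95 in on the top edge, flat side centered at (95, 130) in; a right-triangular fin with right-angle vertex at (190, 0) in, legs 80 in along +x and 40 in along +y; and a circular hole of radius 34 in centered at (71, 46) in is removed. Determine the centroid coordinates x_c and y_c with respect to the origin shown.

x_c = 102.65 in, y_c = 105.15 in

rectangular body: A = 190 × 130 = 24700.00, centroid at (95.00, 65.00).
semicircular top: A = ½π·95² = 14176.44, centroid at (95.00, 170.32).
triangular fin: A = ½·80·40 = 1600.00, centroid at (216.67, 13.33).
hole: A = −π·34² = -3631.68, centroid at (71.00, 46.00).
ΣA = 36844.76 in², ΣAx_c = 3782078.81 in³, ΣAy_c = 3874296.13 in³.
x_c = 3782078.81/36844.76 = 102.65 in; y_c = 3874296.13/36844.76 = 105.15 in.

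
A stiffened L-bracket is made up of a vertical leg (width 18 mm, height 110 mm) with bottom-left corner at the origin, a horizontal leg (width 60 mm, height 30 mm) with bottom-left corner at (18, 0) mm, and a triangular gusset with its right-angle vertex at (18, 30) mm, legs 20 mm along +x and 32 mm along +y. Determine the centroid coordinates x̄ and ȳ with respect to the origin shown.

x̄ = 27.34 mm, ȳ = 36.32 mm

vertical leg: A = 18 × 110 = 1980.00, centroid at (9.00, 55.00).
horizontal leg: A = 60 × 30 = 1800.00, centroid at (48.00, 15.00).
gusset: A = ½·20·32 = 320.00, centroid at (24.67, 40.67).
ΣA = 4100.00 mm², ΣAx̄ = 112113.33 mm³, ΣAȳ = 148913.33 mm³.
x̄ = 112113.33/4100.00 = 27.34 mm; ȳ = 148913.33/4100.00 = 36.32 mm.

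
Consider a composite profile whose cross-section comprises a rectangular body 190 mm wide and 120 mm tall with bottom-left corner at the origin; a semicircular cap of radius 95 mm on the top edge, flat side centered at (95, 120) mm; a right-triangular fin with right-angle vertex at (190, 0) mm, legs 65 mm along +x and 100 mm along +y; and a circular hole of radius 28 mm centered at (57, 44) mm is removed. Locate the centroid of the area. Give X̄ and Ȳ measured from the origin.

X̄ = 107.52 mm, Ȳ = 96.41 mm

rectangular body: A = 190 × 120 = 22800.00, centroid at (95.00, 60.00).
semicircular top: A = ½π·95² = 14176.44, centroid at (95.00, 160.32).
triangular fin: A = ½·65·100 = 3250.00, centroid at (211.67, 33.33).
hole: A = −π·28² = -2463.01, centroid at (57.00, 44.00).
ΣA = 37763.43 mm²
ΣAX̄ = (22800.00)(95.00) + (14176.44)(95.00) + (3250.00)(211.67) + (-2463.01)(57.00) = 4060286.67 mm³
ΣAȲ = (22800.00)(60.00) + (14176.44)(160.32) + (3250.00)(33.33) + (-2463.01)(44.00) = 3640716.71 mm³
X̄ = 4060286.67 / 37763.43 = 107.52 mm
Ȳ = 3640716.71 / 37763.43 = 96.41 mm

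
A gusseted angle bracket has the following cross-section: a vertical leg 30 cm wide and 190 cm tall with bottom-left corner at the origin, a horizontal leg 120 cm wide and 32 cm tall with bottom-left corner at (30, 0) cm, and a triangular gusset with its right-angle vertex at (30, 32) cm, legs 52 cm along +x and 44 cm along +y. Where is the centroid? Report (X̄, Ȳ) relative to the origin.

vertical leg: A = 30 × 190 = 5700.00, centroid at (15.00, 95.00).
horizontal leg: A = 120 × 32 = 3840.00, centroid at (90.00, 16.00).
gusset: A = ½·52·44 = 1144.00, centroid at (47.33, 46.67).
ΣA = 10684.00 cm², ΣAX̄ = 485249.33 cm³, ΣAȲ = 656326.67 cm³.
X̄ = 485249.33/10684.00 = 45.42 cm; Ȳ = 656326.67/10684.00 = 61.43 cm.

X̄ = 45.42 cm, Ȳ = 61.43 cm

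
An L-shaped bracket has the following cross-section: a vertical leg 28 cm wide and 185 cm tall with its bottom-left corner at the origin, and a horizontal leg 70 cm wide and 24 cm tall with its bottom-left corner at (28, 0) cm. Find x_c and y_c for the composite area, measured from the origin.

x_c = 26.00 cm, y_c = 72.79 cm

vertical leg: A = 28 × 185 = 5180.00, centroid at (14.00, 92.50).
horizontal leg: A = 70 × 24 = 1680.00, centroid at (63.00, 12.00).
ΣA = 6860.00 cm², ΣAx_c = 178360.00 cm³, ΣAy_c = 499310.00 cm³.
x_c = 178360.00/6860.00 = 26.00 cm; y_c = 499310.00/6860.00 = 72.79 cm.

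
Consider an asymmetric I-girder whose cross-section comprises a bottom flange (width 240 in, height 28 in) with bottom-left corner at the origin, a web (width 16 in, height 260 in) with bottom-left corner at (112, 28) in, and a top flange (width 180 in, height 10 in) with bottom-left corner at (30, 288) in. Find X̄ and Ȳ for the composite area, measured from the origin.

X̄ = 120.00 in, Ȳ = 100.85 in

bottom flange: A = 240 × 28 = 6720.00, centroid at (120.00, 14.00).
web: A = 16 × 260 = 4160.00, centroid at (120.00, 158.00).
top flange: A = 180 × 10 = 1800.00, centroid at (120.00, 293.00).
ΣA = 12680.00 in², ΣAX̄ = 1521600.00 in³, ΣAȲ = 1278760.00 in³.
X̄ = 1521600.00/12680.00 = 120.00 in; Ȳ = 1278760.00/12680.00 = 100.85 in.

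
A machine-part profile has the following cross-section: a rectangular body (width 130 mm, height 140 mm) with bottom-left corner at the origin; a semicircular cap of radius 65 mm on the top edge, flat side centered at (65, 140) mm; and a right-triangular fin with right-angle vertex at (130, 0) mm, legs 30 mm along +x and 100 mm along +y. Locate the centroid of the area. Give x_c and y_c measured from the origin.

rectangular body: A = 130 × 140 = 18200.00, centroid at (65.00, 70.00).
semicircular top: A = ½π·65² = 6636.61, centroid at (65.00, 167.59).
triangular fin: A = ½·30·100 = 1500.00, centroid at (140.00, 33.33).
ΣA = 26336.61 mm², ΣAx_c = 1824379.94 mm³, ΣAy_c = 2436209.36 mm³.
x_c = 1824379.94/26336.61 = 69.27 mm; y_c = 2436209.36/26336.61 = 92.50 mm.

x_c = 69.27 mm, y_c = 92.50 mm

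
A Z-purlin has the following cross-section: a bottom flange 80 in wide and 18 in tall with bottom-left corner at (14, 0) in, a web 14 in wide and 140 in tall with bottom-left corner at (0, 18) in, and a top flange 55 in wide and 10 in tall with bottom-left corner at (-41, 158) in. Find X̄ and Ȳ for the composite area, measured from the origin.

X̄ = 21.28 in, Ȳ = 69.64 in

bottom flange: A = 80 × 18 = 1440.00, centroid at (54.00, 9.00).
web: A = 14 × 140 = 1960.00, centroid at (7.00, 88.00).
top flange: A = 55 × 10 = 550.00, centroid at (-13.50, 163.00).
ΣA = 3950.00 in², ΣAX̄ = 84055.00 in³, ΣAȲ = 275090.00 in³.
X̄ = 84055.00/3950.00 = 21.28 in; Ȳ = 275090.00/3950.00 = 69.64 in.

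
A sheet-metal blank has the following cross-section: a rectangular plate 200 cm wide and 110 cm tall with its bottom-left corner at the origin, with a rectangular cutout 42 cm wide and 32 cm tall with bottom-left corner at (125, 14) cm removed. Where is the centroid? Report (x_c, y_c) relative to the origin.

plate: A = 200 × 110 = 22000.00, centroid at (100.00, 55.00).
hole: A = −(42 × 32) = -1344.00, centroid at (146.00, 30.00).
ΣA = 20656.00 cm², ΣAx_c = 2003776.00 cm³, ΣAy_c = 1169680.00 cm³.
x_c = 2003776.00/20656.00 = 97.01 cm; y_c = 1169680.00/20656.00 = 56.63 cm.

x_c = 97.01 cm, y_c = 56.63 cm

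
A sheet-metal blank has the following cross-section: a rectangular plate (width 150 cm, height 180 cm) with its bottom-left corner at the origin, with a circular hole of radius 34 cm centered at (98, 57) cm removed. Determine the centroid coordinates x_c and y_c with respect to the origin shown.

x_c = 71.43 cm, y_c = 95.13 cm

Part | A | x̄ᵢ | ȳᵢ | A·x̄ᵢ | A·ȳᵢ
plate | 27000.00 | 75.00 | 90.00 | 2025000.00 | 2430000.00
hole | -3631.68 | 98.00 | 57.00 | -355904.75 | -207005.82
Σ | 23368.32 |  |  | 1669095.25 | 2222994.18
x_c = 1669095.25 / 23368.32 = 71.43 cm
y_c = 2222994.18 / 23368.32 = 95.13 cm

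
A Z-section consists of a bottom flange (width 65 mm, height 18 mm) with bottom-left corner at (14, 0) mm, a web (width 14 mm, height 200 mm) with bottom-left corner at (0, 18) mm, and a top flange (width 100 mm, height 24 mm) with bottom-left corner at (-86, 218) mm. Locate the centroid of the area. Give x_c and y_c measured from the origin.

x_c = -1.95 mm, y_c = 140.18 mm

Part | A | x̄ᵢ | ȳᵢ | A·x̄ᵢ | A·ȳᵢ
bottom flange | 1170.00 | 46.50 | 9.00 | 54405.00 | 10530.00
web | 2800.00 | 7.00 | 118.00 | 19600.00 | 330400.00
top flange | 2400.00 | -36.00 | 230.00 | -86400.00 | 552000.00
Σ | 6370.00 |  |  | -12395.00 | 892930.00
x_c = -12395.00 / 6370.00 = -1.95 mm
y_c = 892930.00 / 6370.00 = 140.18 mm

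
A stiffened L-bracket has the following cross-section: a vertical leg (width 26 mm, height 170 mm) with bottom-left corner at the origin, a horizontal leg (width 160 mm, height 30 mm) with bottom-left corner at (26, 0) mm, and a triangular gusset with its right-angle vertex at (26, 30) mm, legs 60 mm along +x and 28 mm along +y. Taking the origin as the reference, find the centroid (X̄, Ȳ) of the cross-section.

X̄ = 60.13 mm, Ȳ = 47.79 mm

Part | A | x̄ᵢ | ȳᵢ | A·x̄ᵢ | A·ȳᵢ
vertical leg | 4420.00 | 13.00 | 85.00 | 57460.00 | 375700.00
horizontal leg | 4800.00 | 106.00 | 15.00 | 508800.00 | 72000.00
gusset | 840.00 | 46.00 | 39.33 | 38640.00 | 33040.00
Σ | 10060.00 |  |  | 604900.00 | 480740.00
X̄ = 604900.00 / 10060.00 = 60.13 mm
Ȳ = 480740.00 / 10060.00 = 47.79 mm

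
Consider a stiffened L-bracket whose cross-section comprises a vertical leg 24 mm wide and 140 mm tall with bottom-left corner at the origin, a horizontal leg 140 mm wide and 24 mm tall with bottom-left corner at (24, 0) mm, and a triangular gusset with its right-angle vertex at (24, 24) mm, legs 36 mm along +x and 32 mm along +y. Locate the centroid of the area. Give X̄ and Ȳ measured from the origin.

vertical leg: A = 24 × 140 = 3360.00, centroid at (12.00, 70.00).
horizontal leg: A = 140 × 24 = 3360.00, centroid at (94.00, 12.00).
gusset: A = ½·36·32 = 576.00, centroid at (36.00, 34.67).
ΣA = 7296.00 mm²
ΣAX̄ = (3360.00)(12.00) + (3360.00)(94.00) + (576.00)(36.00) = 376896.00 mm³
ΣAȲ = (3360.00)(70.00) + (3360.00)(12.00) + (576.00)(34.67) = 295488.00 mm³
X̄ = 376896.00 / 7296.00 = 51.66 mm
Ȳ = 295488.00 / 7296.00 = 40.50 mm

X̄ = 51.66 mm, Ȳ = 40.50 mm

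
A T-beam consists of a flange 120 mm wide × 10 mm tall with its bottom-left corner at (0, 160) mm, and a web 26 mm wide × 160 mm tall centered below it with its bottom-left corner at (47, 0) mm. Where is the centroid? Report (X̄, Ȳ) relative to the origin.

X̄ = 60.00 mm, Ȳ = 99.03 mm

web: A = 26 × 160 = 4160.00, centroid at (60.00, 80.00).
flange: A = 120 × 10 = 1200.00, centroid at (60.00, 165.00).
ΣA = 5360.00 mm²
ΣAX̄ = (4160.00)(60.00) + (1200.00)(60.00) = 321600.00 mm³
ΣAȲ = (4160.00)(80.00) + (1200.00)(165.00) = 530800.00 mm³
X̄ = 321600.00 / 5360.00 = 60.00 mm
Ȳ = 530800.00 / 5360.00 = 99.03 mm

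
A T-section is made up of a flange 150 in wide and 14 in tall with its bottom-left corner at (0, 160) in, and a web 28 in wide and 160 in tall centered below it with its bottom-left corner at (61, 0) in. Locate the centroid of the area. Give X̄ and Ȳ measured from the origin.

Part | A | x̄ᵢ | ȳᵢ | A·x̄ᵢ | A·ȳᵢ
web | 4480.00 | 75.00 | 80.00 | 336000.00 | 358400.00
flange | 2100.00 | 75.00 | 167.00 | 157500.00 | 350700.00
Σ | 6580.00 |  |  | 493500.00 | 709100.00
X̄ = 493500.00 / 6580.00 = 75.00 in
Ȳ = 709100.00 / 6580.00 = 107.77 in

X̄ = 75.00 in, Ȳ = 107.77 in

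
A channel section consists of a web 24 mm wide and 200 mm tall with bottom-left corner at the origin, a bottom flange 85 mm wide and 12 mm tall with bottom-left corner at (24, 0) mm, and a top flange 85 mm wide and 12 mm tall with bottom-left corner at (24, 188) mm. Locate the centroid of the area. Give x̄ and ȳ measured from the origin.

x̄ = 28.25 mm, ȳ = 100.00 mm

web: A = 24 × 200 = 4800.00, centroid at (12.00, 100.00).
bottom flange: A = 85 × 12 = 1020.00, centroid at (66.50, 6.00).
top flange: A = 85 × 12 = 1020.00, centroid at (66.50, 194.00).
ΣA = 6840.00 mm²
ΣAx̄ = (4800.00)(12.00) + (1020.00)(66.50) + (1020.00)(66.50) = 193260.00 mm³
ΣAȳ = (4800.00)(100.00) + (1020.00)(6.00) + (1020.00)(194.00) = 684000.00 mm³
x̄ = 193260.00 / 6840.00 = 28.25 mm
ȳ = 684000.00 / 6840.00 = 100.00 mm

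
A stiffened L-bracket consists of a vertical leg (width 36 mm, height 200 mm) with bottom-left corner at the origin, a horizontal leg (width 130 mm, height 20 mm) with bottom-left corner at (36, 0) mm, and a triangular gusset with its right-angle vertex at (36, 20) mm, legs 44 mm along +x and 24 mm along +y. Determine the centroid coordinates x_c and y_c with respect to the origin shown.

x_c = 40.56 mm, y_c = 73.66 mm

Part | A | x̄ᵢ | ȳᵢ | A·x̄ᵢ | A·ȳᵢ
vertical leg | 7200.00 | 18.00 | 100.00 | 129600.00 | 720000.00
horizontal leg | 2600.00 | 101.00 | 10.00 | 262600.00 | 26000.00
gusset | 528.00 | 50.67 | 28.00 | 26752.00 | 14784.00
Σ | 10328.00 |  |  | 418952.00 | 760784.00
x_c = 418952.00 / 10328.00 = 40.56 mm
y_c = 760784.00 / 10328.00 = 73.66 mm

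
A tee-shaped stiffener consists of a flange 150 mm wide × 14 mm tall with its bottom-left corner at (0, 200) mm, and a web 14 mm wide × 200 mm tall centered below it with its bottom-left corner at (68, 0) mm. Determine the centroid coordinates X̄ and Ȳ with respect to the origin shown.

Part | A | x̄ᵢ | ȳᵢ | A·x̄ᵢ | A·ȳᵢ
web | 2800.00 | 75.00 | 100.00 | 210000.00 | 280000.00
flange | 2100.00 | 75.00 | 207.00 | 157500.00 | 434700.00
Σ | 4900.00 |  |  | 367500.00 | 714700.00
X̄ = 367500.00 / 4900.00 = 75.00 mm
Ȳ = 714700.00 / 4900.00 = 145.86 mm

X̄ = 75.00 mm, Ȳ = 145.86 mm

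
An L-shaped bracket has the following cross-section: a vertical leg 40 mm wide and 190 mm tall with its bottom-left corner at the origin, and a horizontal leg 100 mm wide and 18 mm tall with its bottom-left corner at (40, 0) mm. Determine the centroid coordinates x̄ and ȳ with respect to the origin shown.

x̄ = 33.40 mm, ȳ = 78.53 mm

Part | A | x̄ᵢ | ȳᵢ | A·x̄ᵢ | A·ȳᵢ
vertical leg | 7600.00 | 20.00 | 95.00 | 152000.00 | 722000.00
horizontal leg | 1800.00 | 90.00 | 9.00 | 162000.00 | 16200.00
Σ | 9400.00 |  |  | 314000.00 | 738200.00
x̄ = 314000.00 / 9400.00 = 33.40 mm
ȳ = 738200.00 / 9400.00 = 78.53 mm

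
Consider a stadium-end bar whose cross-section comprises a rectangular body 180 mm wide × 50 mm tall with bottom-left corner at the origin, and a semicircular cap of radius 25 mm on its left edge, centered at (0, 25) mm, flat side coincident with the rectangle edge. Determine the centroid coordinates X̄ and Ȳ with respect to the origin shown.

Part | A | x̄ᵢ | ȳᵢ | A·x̄ᵢ | A·ȳᵢ
rectangular body | 9000.00 | 90.00 | 25.00 | 810000.00 | 225000.00
semicircular end | 981.75 | -10.61 | 25.00 | -10416.67 | 24543.69
Σ | 9981.75 |  |  | 799583.33 | 249543.69
X̄ = 799583.33 / 9981.75 = 80.10 mm
Ȳ = 249543.69 / 9981.75 = 25.00 mm

X̄ = 80.10 mm, Ȳ = 25.00 mm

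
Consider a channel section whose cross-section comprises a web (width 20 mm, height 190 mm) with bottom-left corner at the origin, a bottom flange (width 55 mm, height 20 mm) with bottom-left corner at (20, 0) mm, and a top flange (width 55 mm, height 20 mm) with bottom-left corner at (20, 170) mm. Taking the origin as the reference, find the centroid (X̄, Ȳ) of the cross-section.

X̄ = 23.75 mm, Ȳ = 95.00 mm

web: A = 20 × 190 = 3800.00, centroid at (10.00, 95.00).
bottom flange: A = 55 × 20 = 1100.00, centroid at (47.50, 10.00).
top flange: A = 55 × 20 = 1100.00, centroid at (47.50, 180.00).
ΣA = 6000.00 mm²
ΣAX̄ = (3800.00)(10.00) + (1100.00)(47.50) + (1100.00)(47.50) = 142500.00 mm³
ΣAȲ = (3800.00)(95.00) + (1100.00)(10.00) + (1100.00)(180.00) = 570000.00 mm³
X̄ = 142500.00 / 6000.00 = 23.75 mm
Ȳ = 570000.00 / 6000.00 = 95.00 mm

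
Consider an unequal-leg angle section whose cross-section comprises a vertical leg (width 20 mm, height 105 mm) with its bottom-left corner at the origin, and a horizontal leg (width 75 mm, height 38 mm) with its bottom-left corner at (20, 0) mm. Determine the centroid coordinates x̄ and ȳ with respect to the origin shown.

x̄ = 37.35 mm, ȳ = 33.21 mm

vertical leg: A = 20 × 105 = 2100.00, centroid at (10.00, 52.50).
horizontal leg: A = 75 × 38 = 2850.00, centroid at (57.50, 19.00).
ΣA = 4950.00 mm², ΣAx̄ = 184875.00 mm³, ΣAȳ = 164400.00 mm³.
x̄ = 184875.00/4950.00 = 37.35 mm; ȳ = 164400.00/4950.00 = 33.21 mm.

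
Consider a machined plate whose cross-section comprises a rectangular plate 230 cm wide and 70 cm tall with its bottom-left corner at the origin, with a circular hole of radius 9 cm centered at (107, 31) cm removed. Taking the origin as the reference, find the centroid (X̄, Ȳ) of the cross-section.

X̄ = 115.13 cm, Ȳ = 35.06 cm

plate: A = 230 × 70 = 16100.00, centroid at (115.00, 35.00).
hole: A = −π·9² = -254.47, centroid at (107.00, 31.00).
ΣA = 15845.53 cm², ΣAX̄ = 1824271.82 cm³, ΣAȲ = 555611.46 cm³.
X̄ = 1824271.82/15845.53 = 115.13 cm; Ȳ = 555611.46/15845.53 = 35.06 cm.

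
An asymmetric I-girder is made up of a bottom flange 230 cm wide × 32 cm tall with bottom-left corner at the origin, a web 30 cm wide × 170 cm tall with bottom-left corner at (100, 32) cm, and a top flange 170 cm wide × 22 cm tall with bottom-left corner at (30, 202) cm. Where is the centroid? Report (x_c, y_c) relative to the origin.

bottom flange: A = 230 × 32 = 7360.00, centroid at (115.00, 16.00).
web: A = 30 × 170 = 5100.00, centroid at (115.00, 117.00).
top flange: A = 170 × 22 = 3740.00, centroid at (115.00, 213.00).
ΣA = 16200.00 cm², ΣAx_c = 1863000.00 cm³, ΣAy_c = 1511080.00 cm³.
x_c = 1863000.00/16200.00 = 115.00 cm; y_c = 1511080.00/16200.00 = 93.28 cm.

x_c = 115.00 cm, y_c = 93.28 cm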